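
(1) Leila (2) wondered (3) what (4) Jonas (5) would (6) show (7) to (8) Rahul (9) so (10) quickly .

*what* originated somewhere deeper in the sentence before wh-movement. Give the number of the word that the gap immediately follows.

6

Pre-movement form: Jonas would show what to Rahul so quickly.
The filler 'what' is interpreted as the direct object of 'show'. Wh-movement fronts it, leaving a gap right after 'show':
Leila wondered what Jonas would show ___ to Rahul so quickly.
'show' is word 6.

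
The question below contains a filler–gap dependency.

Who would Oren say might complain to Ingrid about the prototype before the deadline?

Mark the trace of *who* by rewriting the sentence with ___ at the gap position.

In situ: Oren would say who might complain to Ingrid about the prototype before the deadline.
The filler 'who' is interpreted as the subject of the clause embedded under 'say'. The gap is right after 'say'.

Who would Oren say ___ might complain to Ingrid about the prototype before the deadline?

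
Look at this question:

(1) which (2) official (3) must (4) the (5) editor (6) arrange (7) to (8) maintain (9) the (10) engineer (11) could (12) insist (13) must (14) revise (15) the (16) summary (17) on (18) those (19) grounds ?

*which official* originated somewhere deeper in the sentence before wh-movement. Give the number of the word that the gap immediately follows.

In situ: The editor must arrange to maintain the engineer could insist which official must revise the summary on those grounds.
'which official' is the subject of the clause embedded under 'insist'. Fronting leaves a gap immediately after 'insist':
Which official must the editor arrange to maintain the engineer could insist ___ must revise the summary on those grounds?
'insist' is word 12.

12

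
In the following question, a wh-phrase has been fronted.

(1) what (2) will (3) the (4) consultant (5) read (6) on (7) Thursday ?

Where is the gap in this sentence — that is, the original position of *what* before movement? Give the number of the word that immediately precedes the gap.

Pre-movement form: The consultant will read what on Thursday.
The filler 'what' is interpreted as the direct object of 'read'. It moves to the left edge, and the trace sits right after 'read':
What will the consultant read ___ on Thursday?
'read' is word 5.

5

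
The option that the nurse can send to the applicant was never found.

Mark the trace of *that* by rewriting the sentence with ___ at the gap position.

'that' functions as the direct object of 'send'. The gap is right after 'send'.

The option that the nurse can send ___ to the applicant was never found.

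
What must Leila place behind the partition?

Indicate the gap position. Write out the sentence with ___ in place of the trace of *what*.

What must Leila place ___ behind the partition?

In situ: Leila must place what behind the partition.
'what' is the direct object of 'place'. The gap is right after 'place'.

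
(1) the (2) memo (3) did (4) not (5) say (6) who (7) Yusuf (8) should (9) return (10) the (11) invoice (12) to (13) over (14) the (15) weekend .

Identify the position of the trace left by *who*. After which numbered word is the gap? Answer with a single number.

Underlying clause: Yusuf should return the invoice to who over the weekend.
'who' is the object of the preposition 'to' (recipient of 'return'). It moves to the left edge, and the trace sits right after 'to':
The memo did not say who Yusuf should return the invoice to ___ over the weekend.
'to' is word 12.

12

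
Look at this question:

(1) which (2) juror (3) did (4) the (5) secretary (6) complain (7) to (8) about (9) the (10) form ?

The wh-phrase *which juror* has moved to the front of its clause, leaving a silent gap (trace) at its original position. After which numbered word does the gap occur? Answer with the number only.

7

Underlying clause: The secretary did complain to which juror about the form.
'which juror' is the object of the preposition 'to'. It moves to the left edge, and the trace sits right after 'to':
Which juror did the secretary complain to ___ about the form?
'to' is word 7.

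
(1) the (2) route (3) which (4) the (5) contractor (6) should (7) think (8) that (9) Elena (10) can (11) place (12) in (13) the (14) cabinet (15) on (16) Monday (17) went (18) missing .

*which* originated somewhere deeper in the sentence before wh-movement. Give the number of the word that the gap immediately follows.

11

'which' functions as the direct object of 'place'. Wh-movement fronts it, leaving a gap right after 'place':
The route which the contractor should think that Elena can place ___ in the cabinet on Monday went missing.
'place' is word 11.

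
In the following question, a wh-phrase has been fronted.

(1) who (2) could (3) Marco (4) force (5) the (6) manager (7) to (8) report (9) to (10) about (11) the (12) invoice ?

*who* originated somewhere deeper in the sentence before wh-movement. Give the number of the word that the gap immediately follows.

In situ: Marco could force the manager to report to who about the invoice.
'who' functions as the object of the preposition 'to'. It moves to the left edge, and the trace sits right after 'to':
Who could Marco force the manager to report to ___ about the invoice?
'to' is word 9.

9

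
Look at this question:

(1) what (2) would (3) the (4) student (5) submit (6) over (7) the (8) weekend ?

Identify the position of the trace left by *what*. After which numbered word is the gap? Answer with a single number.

Before movement: The student would submit what over the weekend.
The filler 'what' is interpreted as the direct object of 'submit'. Fronting leaves a gap immediately after 'submit':
What would the student submit ___ over the weekend?
'submit' is word 5.

5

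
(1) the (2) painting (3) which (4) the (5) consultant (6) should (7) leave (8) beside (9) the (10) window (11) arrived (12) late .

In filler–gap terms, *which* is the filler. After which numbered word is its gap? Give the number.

The filler 'which' is interpreted as the direct object of 'leave'. Wh-movement fronts it, leaving a gap right after 'leave':
The painting which the consultant should leave ___ beside the window arrived late.
'leave' is word 7.

7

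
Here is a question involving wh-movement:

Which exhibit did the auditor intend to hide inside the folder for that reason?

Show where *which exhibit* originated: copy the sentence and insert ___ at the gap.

Which exhibit did the auditor intend to hide ___ inside the folder for that reason?

Pre-movement form: The auditor did intend to hide which exhibit inside the folder for that reason.
'which exhibit' is the direct object of 'hide'. The gap is right after 'hide'.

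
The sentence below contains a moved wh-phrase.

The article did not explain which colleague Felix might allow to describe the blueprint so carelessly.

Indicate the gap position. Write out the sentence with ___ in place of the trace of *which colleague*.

Before movement: Felix might allow which colleague to describe the blueprint so carelessly.
'which colleague' functions as the direct object of 'allow'. The gap is right after 'allow'.

The article did not explain which colleague Felix might allow ___ to describe the blueprint so carelessly.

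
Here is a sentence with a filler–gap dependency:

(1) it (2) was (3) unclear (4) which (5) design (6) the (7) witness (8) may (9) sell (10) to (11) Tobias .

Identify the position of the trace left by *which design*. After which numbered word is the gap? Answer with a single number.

Pre-movement form: The witness may sell which design to Tobias.
The filler 'which design' is interpreted as the direct object of 'sell'. Fronting leaves a gap immediately after 'sell':
It was unclear which design the witness may sell ___ to Tobias.
'sell' is word 9.

9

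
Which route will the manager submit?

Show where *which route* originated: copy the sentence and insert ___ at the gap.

Pre-movement form: The manager will submit which route.
The filler 'which route' is interpreted as the direct object of 'submit'. The gap is right after 'submit'.

Which route will the manager submit ___?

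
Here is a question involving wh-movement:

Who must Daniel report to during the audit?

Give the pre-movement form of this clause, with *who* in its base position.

The filler 'who' is interpreted as the object of the preposition 'to'. Wh-movement fronts it, leaving a gap right after 'to':
Who must Daniel report to ___ during the audit?

Daniel must report to who during the audit.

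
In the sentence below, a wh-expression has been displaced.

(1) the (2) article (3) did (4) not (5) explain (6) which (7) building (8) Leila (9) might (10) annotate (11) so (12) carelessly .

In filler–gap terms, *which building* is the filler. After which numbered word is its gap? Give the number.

Pre-movement form: Leila might annotate which building so carelessly.
'which building' is the direct object of 'annotate'. Wh-movement fronts it, leaving a gap right after 'annotate':
The article did not explain which building Leila might annotate ___ so carelessly.
'annotate' is word 10.

10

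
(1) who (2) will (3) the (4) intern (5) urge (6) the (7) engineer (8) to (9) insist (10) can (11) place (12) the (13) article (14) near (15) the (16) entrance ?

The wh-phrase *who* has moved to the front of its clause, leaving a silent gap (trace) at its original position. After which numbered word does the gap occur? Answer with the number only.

Underlying clause: The intern will urge the engineer to insist who can place the article near the entrance.
'who' functions as the subject of the clause embedded under 'insist'. It moves to the left edge, and the trace sits right after 'insist':
Who will the intern urge the engineer to insist ___ can place the article near the entrance?
'insist' is word 9.

9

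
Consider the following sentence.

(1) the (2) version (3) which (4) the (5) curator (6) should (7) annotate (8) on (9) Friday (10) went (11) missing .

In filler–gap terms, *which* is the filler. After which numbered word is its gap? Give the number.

'which' functions as the direct object of 'annotate'. It moves to the left edge, and the trace sits right after 'annotate':
The version which the curator should annotate ___ on Friday went missing.
'annotate' is word 7.

7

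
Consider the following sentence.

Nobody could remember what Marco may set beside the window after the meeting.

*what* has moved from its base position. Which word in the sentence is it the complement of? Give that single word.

In situ: Marco may set what beside the window after the meeting.
'what' functions as the direct object of 'set'. Wh-movement fronts it, leaving a gap right after 'set':
Nobody could remember what Marco may set ___ beside the window after the meeting.

set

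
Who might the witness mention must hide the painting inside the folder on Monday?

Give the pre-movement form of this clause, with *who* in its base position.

The witness might mention who must hide the painting inside the folder on Monday.

The filler 'who' is interpreted as the subject of the clause embedded under 'mention'. It moves to the left edge, and the trace sits right after 'mention':
Who might the witness mention ___ must hide the painting inside the folder on Monday?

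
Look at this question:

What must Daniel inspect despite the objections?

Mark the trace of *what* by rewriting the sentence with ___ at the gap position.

What must Daniel inspect ___ despite the objections?

Underlying clause: Daniel must inspect what despite the objections.
'what' functions as the direct object of 'inspect'. The gap is right after 'inspect'.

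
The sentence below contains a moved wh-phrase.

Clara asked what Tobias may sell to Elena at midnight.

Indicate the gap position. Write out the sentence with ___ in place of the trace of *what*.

Pre-movement form: Tobias may sell what to Elena at midnight.
The filler 'what' is interpreted as the direct object of 'sell'. The gap is right after 'sell'.

Clara asked what Tobias may sell ___ to Elena at midnight.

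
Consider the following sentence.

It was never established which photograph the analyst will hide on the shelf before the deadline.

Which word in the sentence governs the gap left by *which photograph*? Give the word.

Underlying clause: The analyst will hide which photograph on the shelf before the deadline.
'which photograph' is the direct object of 'hide'. Wh-movement fronts it, leaving a gap right after 'hide':
It was never established which photograph the analyst will hide ___ on the shelf before the deadline.

hide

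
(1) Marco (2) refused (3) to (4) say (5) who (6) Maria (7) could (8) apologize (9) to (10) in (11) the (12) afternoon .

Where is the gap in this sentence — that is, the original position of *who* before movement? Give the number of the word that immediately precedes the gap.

9

Before movement: Maria could apologize to who in the afternoon.
'who' is the object of the preposition 'to'. Fronting leaves a gap immediately after 'to':
Marco refused to say who Maria could apologize to ___ in the afternoon.
'to' is word 9.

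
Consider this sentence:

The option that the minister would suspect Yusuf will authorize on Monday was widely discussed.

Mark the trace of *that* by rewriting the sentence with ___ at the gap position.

The option that the minister would suspect Yusuf will authorize ___ on Monday was widely discussed.

'that' functions as the direct object of 'authorize'. The gap is right after 'authorize'.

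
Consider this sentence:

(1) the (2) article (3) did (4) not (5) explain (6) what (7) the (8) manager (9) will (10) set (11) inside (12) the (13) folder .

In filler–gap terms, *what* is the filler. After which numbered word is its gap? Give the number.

Pre-movement form: The manager will set what inside the folder.
'what' is the direct object of 'set'. Fronting leaves a gap immediately after 'set':
The article did not explain what the manager will set ___ inside the folder.
'set' is word 10.

10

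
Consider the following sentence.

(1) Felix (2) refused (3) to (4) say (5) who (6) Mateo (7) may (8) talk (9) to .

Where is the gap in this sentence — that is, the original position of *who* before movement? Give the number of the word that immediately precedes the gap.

In situ: Mateo may talk to who.
'who' functions as the object of the preposition 'to'. Wh-movement fronts it, leaving a gap right after 'to':
Felix refused to say who Mateo may talk to ___.
'to' is word 9.

9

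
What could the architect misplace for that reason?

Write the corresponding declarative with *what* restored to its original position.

The architect could misplace what for that reason.

'what' functions as the direct object of 'misplace'. Fronting leaves a gap immediately after 'misplace':
What could the architect misplace ___ for that reason?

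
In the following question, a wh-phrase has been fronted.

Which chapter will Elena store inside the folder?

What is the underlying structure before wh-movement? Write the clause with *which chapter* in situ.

Elena will store which chapter inside the folder.

The filler 'which chapter' is interpreted as the direct object of 'store'. Wh-movement fronts it, leaving a gap right after 'store':
Which chapter will Elena store ___ inside the folder?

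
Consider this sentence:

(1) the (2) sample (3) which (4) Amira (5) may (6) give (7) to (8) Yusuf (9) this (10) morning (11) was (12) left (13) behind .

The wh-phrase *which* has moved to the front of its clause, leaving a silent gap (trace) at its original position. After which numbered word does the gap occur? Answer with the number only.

6

The filler 'which' is interpreted as the direct object of 'give'. Fronting leaves a gap immediately after 'give':
The sample which Amira may give ___ to Yusuf this morning was left behind.
'give' is word 6.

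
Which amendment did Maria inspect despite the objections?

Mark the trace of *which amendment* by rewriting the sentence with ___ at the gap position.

Which amendment did Maria inspect ___ despite the objections?

Before movement: Maria did inspect which amendment despite the objections.
The filler 'which amendment' is interpreted as the direct object of 'inspect'. The gap is right after 'inspect'.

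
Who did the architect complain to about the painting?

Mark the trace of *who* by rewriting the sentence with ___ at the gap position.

Pre-movement form: The architect did complain to who about the painting.
The filler 'who' is interpreted as the object of the preposition 'to'. The gap is right after 'to'.

Who did the architect complain to ___ about the painting?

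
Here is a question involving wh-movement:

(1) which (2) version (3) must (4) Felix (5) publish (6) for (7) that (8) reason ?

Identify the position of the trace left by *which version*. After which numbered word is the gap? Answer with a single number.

Before movement: Felix must publish which version for that reason.
'which version' is the direct object of 'publish'. Wh-movement fronts it, leaving a gap right after 'publish':
Which version must Felix publish ___ for that reason?
'publish' is word 5.

5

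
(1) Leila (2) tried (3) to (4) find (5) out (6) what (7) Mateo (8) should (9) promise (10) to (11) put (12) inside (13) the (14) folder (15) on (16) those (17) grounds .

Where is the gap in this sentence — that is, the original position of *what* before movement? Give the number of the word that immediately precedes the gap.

11

Underlying clause: Mateo should promise to put what inside the folder on those grounds.
'what' is the direct object of 'put'. It moves to the left edge, and the trace sits right after 'put':
Leila tried to find out what Mateo should promise to put ___ inside the folder on those grounds.
'put' is word 11.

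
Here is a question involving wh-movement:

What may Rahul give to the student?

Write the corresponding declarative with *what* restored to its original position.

Rahul may give what to the student.

'what' functions as the direct object of 'give'. It moves to the left edge, and the trace sits right after 'give':
What may Rahul give ___ to the student?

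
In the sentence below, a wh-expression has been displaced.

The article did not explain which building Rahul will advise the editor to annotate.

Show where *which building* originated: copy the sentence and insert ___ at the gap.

The article did not explain which building Rahul will advise the editor to annotate ___.

Before movement: Rahul will advise the editor to annotate which building.
'which building' is the direct object of 'annotate'. The gap is right after 'annotate'.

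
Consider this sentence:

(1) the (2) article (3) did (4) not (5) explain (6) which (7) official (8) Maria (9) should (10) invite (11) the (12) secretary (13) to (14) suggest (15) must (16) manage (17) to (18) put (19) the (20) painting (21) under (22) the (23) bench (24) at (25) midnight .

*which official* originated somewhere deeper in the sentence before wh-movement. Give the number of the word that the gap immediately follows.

14

In situ: Maria should invite the secretary to suggest which official must manage to put the painting under the bench at midnight.
'which official' functions as the subject of the clause embedded under 'suggest'. Fronting leaves a gap immediately after 'suggest':
The article did not explain which official Maria should invite the secretary to suggest ___ must manage to put the painting under the bench at midnight.
'suggest' is word 14.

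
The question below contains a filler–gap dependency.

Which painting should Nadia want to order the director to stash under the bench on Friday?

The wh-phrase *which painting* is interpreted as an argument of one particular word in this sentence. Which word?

In situ: Nadia should want to order the director to stash which painting under the bench on Friday.
The filler 'which painting' is interpreted as the direct object of 'stash'. Wh-movement fronts it, leaving a gap right after 'stash':
Which painting should Nadia want to order the director to stash ___ under the bench on Friday?

stash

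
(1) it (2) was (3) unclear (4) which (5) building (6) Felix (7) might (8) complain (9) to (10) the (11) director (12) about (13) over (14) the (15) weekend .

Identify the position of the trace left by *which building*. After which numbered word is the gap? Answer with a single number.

Underlying clause: Felix might complain to the director about which building over the weekend.
'which building' is the object of the preposition 'about'. Fronting leaves a gap immediately after 'about':
It was unclear which building Felix might complain to the director about ___ over the weekend.
'about' is word 12.

12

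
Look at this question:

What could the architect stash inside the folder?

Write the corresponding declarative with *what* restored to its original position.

The filler 'what' is interpreted as the direct object of 'stash'. Wh-movement fronts it, leaving a gap right after 'stash':
What could the architect stash ___ inside the folder?

The architect could stash what inside the folder.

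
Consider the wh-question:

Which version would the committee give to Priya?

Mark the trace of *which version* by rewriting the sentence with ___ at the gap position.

Underlying clause: The committee would give which version to Priya.
The filler 'which version' is interpreted as the direct object of 'give'. The gap is right after 'give'.

Which version would the committee give ___ to Priya?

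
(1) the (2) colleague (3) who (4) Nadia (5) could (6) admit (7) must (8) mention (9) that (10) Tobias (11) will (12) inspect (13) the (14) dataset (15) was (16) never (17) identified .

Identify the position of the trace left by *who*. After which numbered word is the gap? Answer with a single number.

6

'who' functions as the subject of the clause embedded under 'admit'. Fronting leaves a gap immediately after 'admit':
The colleague who Nadia could admit ___ must mention that Tobias will inspect the dataset was never identified.
'admit' is word 6.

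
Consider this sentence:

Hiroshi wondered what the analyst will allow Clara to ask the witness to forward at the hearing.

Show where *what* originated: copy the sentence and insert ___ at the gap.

In situ: The analyst will allow Clara to ask the witness to forward what at the hearing.
'what' is the direct object of 'forward'. The gap is right after 'forward'.

Hiroshi wondered what the analyst will allow Clara to ask the witness to forward ___ at the hearing.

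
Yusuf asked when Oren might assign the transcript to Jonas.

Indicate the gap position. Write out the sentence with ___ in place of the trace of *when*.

Pre-movement form: Oren might assign the transcript to Jonas when.
The filler 'when' is interpreted as the temporal adjunct. The gap is right after 'Jonas'.

Yusuf asked when Oren might assign the transcript to Jonas ___.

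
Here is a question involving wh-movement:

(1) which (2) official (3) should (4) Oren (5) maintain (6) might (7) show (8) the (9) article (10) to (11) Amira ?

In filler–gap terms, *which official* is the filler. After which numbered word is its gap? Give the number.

5

Underlying clause: Oren should maintain which official might show the article to Amira.
'which official' functions as the subject of the clause embedded under 'maintain'. It moves to the left edge, and the trace sits right after 'maintain':
Which official should Oren maintain ___ might show the article to Amira?
'maintain' is word 5.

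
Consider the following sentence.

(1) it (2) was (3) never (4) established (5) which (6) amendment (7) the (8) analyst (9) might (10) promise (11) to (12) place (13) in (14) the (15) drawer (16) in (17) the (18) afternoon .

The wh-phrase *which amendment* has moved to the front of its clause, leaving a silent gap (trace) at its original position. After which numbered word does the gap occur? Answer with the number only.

12

Pre-movement form: The analyst might promise to place which amendment in the drawer in the afternoon.
'which amendment' is the direct object of 'place'. Fronting leaves a gap immediately after 'place':
It was never established which amendment the analyst might promise to place ___ in the drawer in the afternoon.
'place' is word 12.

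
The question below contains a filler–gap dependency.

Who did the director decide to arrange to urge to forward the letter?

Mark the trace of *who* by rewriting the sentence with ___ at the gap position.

Pre-movement form: The director did decide to arrange to urge who to forward the letter.
'who' functions as the direct object of 'urge'. The gap is right after 'urge'.

Who did the director decide to arrange to urge ___ to forward the letter?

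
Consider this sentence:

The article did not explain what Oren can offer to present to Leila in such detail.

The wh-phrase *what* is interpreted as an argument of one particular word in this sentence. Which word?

Pre-movement form: Oren can offer to present what to Leila in such detail.
'what' is the direct object of 'present'. It moves to the left edge, and the trace sits right after 'present':
The article did not explain what Oren can offer to present ___ to Leila in such detail.

present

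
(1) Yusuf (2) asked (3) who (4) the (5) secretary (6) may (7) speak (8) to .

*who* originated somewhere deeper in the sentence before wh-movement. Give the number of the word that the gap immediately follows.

Underlying clause: The secretary may speak to who.
The filler 'who' is interpreted as the object of the preposition 'to'. Fronting leaves a gap immediately after 'to':
Yusuf asked who the secretary may speak to ___.
'to' is word 8.

8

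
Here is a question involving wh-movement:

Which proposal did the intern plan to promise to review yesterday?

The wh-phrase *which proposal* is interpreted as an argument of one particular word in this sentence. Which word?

review

Pre-movement form: The intern did plan to promise to review which proposal yesterday.
'which proposal' functions as the direct object of 'review'. Wh-movement fronts it, leaving a gap right after 'review':
Which proposal did the intern plan to promise to review ___ yesterday?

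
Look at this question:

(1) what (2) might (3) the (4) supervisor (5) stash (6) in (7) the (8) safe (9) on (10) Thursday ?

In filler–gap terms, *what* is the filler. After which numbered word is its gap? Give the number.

5

Before movement: The supervisor might stash what in the safe on Thursday.
'what' functions as the direct object of 'stash'. Fronting leaves a gap immediately after 'stash':
What might the supervisor stash ___ in the safe on Thursday?
'stash' is word 5.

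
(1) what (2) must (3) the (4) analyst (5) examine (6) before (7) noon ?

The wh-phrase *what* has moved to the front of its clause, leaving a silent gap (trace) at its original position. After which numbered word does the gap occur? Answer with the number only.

5

Underlying clause: The analyst must examine what before noon.
'what' functions as the direct object of 'examine'. It moves to the left edge, and the trace sits right after 'examine':
What must the analyst examine ___ before noon?
'examine' is word 5.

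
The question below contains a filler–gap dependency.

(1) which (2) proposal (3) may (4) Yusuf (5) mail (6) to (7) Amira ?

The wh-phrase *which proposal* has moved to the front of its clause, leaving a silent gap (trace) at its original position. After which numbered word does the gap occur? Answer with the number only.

5

In situ: Yusuf may mail which proposal to Amira.
'which proposal' functions as the direct object of 'mail'. Wh-movement fronts it, leaving a gap right after 'mail':
Which proposal may Yusuf mail ___ to Amira?
'mail' is word 5.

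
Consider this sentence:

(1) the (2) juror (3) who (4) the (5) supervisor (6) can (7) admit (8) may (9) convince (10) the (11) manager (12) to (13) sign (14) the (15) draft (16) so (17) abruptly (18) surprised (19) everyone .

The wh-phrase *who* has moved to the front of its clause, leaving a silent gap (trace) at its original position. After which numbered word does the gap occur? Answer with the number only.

'who' functions as the subject of the clause embedded under 'admit'. Fronting leaves a gap immediately after 'admit':
The juror who the supervisor can admit ___ may convince the manager to sign the draft so abruptly surprised everyone.
'admit' is word 7.

7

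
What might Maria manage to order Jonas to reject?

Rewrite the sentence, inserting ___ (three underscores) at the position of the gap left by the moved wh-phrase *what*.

What might Maria manage to order Jonas to reject ___?

In situ: Maria might manage to order Jonas to reject what.
'what' is the direct object of 'reject'. The gap is right after 'reject'.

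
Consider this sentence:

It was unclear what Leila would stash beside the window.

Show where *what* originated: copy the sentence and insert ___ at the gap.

It was unclear what Leila would stash ___ beside the window.

Underlying clause: Leila would stash what beside the window.
'what' functions as the direct object of 'stash'. The gap is right after 'stash'.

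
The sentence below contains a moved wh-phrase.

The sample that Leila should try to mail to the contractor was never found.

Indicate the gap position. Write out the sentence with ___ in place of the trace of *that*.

The sample that Leila should try to mail ___ to the contractor was never found.

The filler 'that' is interpreted as the direct object of 'mail'. The gap is right after 'mail'.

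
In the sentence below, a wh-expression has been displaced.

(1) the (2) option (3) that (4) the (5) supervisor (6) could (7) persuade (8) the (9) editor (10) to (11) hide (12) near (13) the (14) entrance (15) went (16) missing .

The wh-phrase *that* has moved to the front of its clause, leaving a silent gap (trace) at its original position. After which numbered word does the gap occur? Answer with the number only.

11

The filler 'that' is interpreted as the direct object of 'hide'. It moves to the left edge, and the trace sits right after 'hide':
The option that the supervisor could persuade the editor to hide ___ near the entrance went missing.
'hide' is word 11.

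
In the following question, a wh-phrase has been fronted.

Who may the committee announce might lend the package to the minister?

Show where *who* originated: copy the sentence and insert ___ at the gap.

Pre-movement form: The committee may announce who might lend the package to the minister.
'who' is the subject of the clause embedded under 'announce'. The gap is right after 'announce'.

Who may the committee announce ___ might lend the package to the minister?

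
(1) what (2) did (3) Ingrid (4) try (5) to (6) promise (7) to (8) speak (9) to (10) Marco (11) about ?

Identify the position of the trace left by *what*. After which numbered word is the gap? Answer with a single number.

11

Before movement: Ingrid did try to promise to speak to Marco about what.
'what' is the object of the preposition 'about'. Wh-movement fronts it, leaving a gap right after 'about':
What did Ingrid try to promise to speak to Marco about ___?
'about' is word 11.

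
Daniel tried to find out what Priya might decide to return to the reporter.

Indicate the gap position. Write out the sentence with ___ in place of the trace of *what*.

Underlying clause: Priya might decide to return what to the reporter.
'what' is the direct object of 'return'. The gap is right after 'return'.

Daniel tried to find out what Priya might decide to return ___ to the reporter.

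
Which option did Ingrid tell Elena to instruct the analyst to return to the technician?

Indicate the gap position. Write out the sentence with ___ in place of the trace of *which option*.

Before movement: Ingrid did tell Elena to instruct the analyst to return which option to the technician.
The filler 'which option' is interpreted as the direct object of 'return'. The gap is right after 'return'.

Which option did Ingrid tell Elena to instruct the analyst to return ___ to the technician?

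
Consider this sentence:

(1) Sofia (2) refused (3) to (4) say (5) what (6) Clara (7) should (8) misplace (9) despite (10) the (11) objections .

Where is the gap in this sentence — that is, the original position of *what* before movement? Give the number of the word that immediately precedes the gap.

Underlying clause: Clara should misplace what despite the objections.
'what' is the direct object of 'misplace'. Wh-movement fronts it, leaving a gap right after 'misplace':
Sofia refused to say what Clara should misplace ___ despite the objections.
'misplace' is word 8.

8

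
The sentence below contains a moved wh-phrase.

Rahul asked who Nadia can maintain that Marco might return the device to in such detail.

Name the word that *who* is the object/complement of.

to

Pre-movement form: Nadia can maintain that Marco might return the device to who in such detail.
The filler 'who' is interpreted as the object of the preposition 'to' (recipient of 'return'). It moves to the left edge, and the trace sits right after 'to':
Rahul asked who Nadia can maintain that Marco might return the device to ___ in such detail.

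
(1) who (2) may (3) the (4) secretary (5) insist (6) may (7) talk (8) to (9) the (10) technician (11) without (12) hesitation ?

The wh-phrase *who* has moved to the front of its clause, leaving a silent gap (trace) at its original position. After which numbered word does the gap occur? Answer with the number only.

5

In situ: The secretary may insist who may talk to the technician without hesitation.
'who' is the subject of the clause embedded under 'insist'. It moves to the left edge, and the trace sits right after 'insist':
Who may the secretary insist ___ may talk to the technician without hesitation?
'insist' is word 5.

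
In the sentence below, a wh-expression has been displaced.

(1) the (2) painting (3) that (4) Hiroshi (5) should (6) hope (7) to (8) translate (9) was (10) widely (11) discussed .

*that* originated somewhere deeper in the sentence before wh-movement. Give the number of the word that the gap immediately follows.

'that' is the direct object of 'translate'. It moves to the left edge, and the trace sits right after 'translate':
The painting that Hiroshi should hope to translate ___ was widely discussed.
'translate' is word 8.

8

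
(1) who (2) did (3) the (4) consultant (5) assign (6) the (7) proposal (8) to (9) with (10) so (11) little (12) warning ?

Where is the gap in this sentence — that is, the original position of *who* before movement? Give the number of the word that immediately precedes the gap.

8

Before movement: The consultant did assign the proposal to who with so little warning.
The filler 'who' is interpreted as the object of the preposition 'to' (recipient of 'assign'). Fronting leaves a gap immediately after 'to':
Who did the consultant assign the proposal to ___ with so little warning?
'to' is word 8.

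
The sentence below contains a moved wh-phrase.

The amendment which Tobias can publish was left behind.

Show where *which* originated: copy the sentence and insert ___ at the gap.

The amendment which Tobias can publish ___ was left behind.

'which' functions as the direct object of 'publish'. The gap is right after 'publish'.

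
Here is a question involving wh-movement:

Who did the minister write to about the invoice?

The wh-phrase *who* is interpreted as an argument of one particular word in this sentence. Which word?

to

In situ: The minister did write to who about the invoice.
'who' functions as the object of the preposition 'to'. Fronting leaves a gap immediately after 'to':
Who did the minister write to ___ about the invoice?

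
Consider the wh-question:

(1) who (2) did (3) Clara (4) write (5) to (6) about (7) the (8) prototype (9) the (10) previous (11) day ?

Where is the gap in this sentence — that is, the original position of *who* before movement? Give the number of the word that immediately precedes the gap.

Pre-movement form: Clara did write to who about the prototype the previous day.
'who' is the object of the preposition 'to'. Wh-movement fronts it, leaving a gap right after 'to':
Who did Clara write to ___ about the prototype the previous day?
'to' is word 5.

5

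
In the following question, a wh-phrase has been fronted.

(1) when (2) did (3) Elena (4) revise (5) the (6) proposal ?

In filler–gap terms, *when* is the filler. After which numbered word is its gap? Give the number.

Before movement: Elena did revise the proposal when.
'when' is the temporal adjunct. Fronting leaves a gap immediately after 'proposal':
When did Elena revise the proposal ___?
'proposal' is word 6.

6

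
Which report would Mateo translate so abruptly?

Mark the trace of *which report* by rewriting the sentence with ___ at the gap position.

Underlying clause: Mateo would translate which report so abruptly.
'which report' is the direct object of 'translate'. The gap is right after 'translate'.

Which report would Mateo translate ___ so abruptly?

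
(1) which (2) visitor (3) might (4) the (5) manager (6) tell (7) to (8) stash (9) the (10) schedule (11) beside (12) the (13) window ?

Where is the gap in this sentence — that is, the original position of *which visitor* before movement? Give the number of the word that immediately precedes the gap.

In situ: The manager might tell which visitor to stash the schedule beside the window.
'which visitor' functions as the direct object of 'tell'. It moves to the left edge, and the trace sits right after 'tell':
Which visitor might the manager tell ___ to stash the schedule beside the window?
'tell' is word 6.

6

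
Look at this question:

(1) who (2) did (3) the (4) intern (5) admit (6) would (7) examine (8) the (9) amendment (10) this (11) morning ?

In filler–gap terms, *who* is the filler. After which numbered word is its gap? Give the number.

In situ: The intern did admit who would examine the amendment this morning.
'who' functions as the subject of the clause embedded under 'admit'. Wh-movement fronts it, leaving a gap right after 'admit':
Who did the intern admit ___ would examine the amendment this morning?
'admit' is word 5.

5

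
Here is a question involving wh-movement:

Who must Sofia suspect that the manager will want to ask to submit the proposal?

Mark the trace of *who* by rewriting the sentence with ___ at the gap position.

Who must Sofia suspect that the manager will want to ask ___ to submit the proposal?

In situ: Sofia must suspect that the manager will want to ask who to submit the proposal.
The filler 'who' is interpreted as the direct object of 'ask'. The gap is right after 'ask'.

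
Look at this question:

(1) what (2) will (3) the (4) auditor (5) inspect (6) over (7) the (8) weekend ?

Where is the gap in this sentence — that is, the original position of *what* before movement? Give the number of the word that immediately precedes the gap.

5

Pre-movement form: The auditor will inspect what over the weekend.
'what' is the direct object of 'inspect'. Fronting leaves a gap immediately after 'inspect':
What will the auditor inspect ___ over the weekend?
'inspect' is word 5.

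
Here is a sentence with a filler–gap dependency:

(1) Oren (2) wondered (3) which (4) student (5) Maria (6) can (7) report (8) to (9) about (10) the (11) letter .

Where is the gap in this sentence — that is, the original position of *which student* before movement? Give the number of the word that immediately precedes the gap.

Underlying clause: Maria can report to which student about the letter.
'which student' is the object of the preposition 'to'. Fronting leaves a gap immediately after 'to':
Oren wondered which student Maria can report to ___ about the letter.
'to' is word 8.

8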